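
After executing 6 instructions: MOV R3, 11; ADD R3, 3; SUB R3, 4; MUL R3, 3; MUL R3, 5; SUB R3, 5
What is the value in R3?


Register state trace:
  MOV R3, 11  → R3 = 11
  ADD R3, 3  → R3 = 11 + 3 = 14
  SUB R3, 4  → R3 = 14 - 4 = 10
  MUL R3, 3  → R3 = 10 * 3 = 30
  MUL R3, 5  → R3 = 30 * 5 = 150
  SUB R3, 5  → R3 = 150 - 5 = 145
Final: R3 = 145

145


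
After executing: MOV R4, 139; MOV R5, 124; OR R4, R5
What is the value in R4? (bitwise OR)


Register state trace:
  MOV R4, 139  → R4 = 139 (0b10001011)
  MOV R5, 124  → R5 = 124 (0b01111100)
  OR R4, R5   → R4 = 139 OR 124 = 255 (0b11111111)
Final: R4 = 255

255


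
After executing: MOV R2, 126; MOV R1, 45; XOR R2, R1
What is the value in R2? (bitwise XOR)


Register state trace:
  MOV R2, 126  → R2 = 126 (0b01111110)
  MOV R1, 45  → R1 = 45 (0b00101101)
  XOR R2, R1  → R2 = 126 XOR 45 = 83 (0b01010011)
Final: R2 = 83

83


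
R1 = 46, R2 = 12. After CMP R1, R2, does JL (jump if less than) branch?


Trace:
  R1 = 46, R2 = 12
  CMP R1, R2  → compares 46 vs 12
  JL checks: is 46 less than 12?
  46 > 12, so condition is false
Branch taken: No

No


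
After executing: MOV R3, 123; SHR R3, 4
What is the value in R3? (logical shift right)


Register state trace:
  MOV R3, 123  → R3 = 123
  SHR R3, 4  → R3 = 123 >> 4 = 123 // 2^4 = 7
Final: R3 = 7

7


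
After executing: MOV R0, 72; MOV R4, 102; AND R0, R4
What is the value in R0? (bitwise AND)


Register state trace:
  MOV R0, 72  → R0 = 72 (0b01001000)
  MOV R4, 102  → R4 = 102 (0b01100110)
  AND R0, R4  → R0 = 72 AND 102 = 64 (0b01000000)
Final: R0 = 64

64


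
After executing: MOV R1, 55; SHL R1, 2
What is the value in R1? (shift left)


Register state trace:
  MOV R1, 55  → R1 = 55
  SHL R1, 2  → R1 = 55 << 2 = 55 * 2^2 = 220
Final: R1 = 220

220


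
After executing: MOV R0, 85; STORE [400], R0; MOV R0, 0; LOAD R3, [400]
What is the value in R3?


Register and memory trace:
  MOV R0, 85  → R0 = 85
  STORE [400], R0  → mem[400] = 85
  MOV R0, 0  → R0 = 0
  LOAD R3, [400]  → R3 = mem[400] = 85
Final: R3 = 85

85


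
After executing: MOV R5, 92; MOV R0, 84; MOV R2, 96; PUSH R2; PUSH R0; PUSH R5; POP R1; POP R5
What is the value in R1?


Stack trace (top is rightmost):
  MOV R5, 92  → R5 = 92
  MOV R0, 84  → R0 = 84
  MOV R2, 96  → R2 = 96
  PUSH R2  → stack: [96]
  PUSH R0  → stack: [96, 84]
  PUSH R5  → stack: [96, 84, 92]
  POP R1  → R1 = 92, stack: [96, 84]
  POP R5  → R5 = 84, stack: [96]
Final: R1 = 92

92


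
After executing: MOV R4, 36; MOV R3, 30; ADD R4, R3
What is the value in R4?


Register state trace:
  MOV R4, 36  → R4 = 36
  MOV R3, 30  → R3 = 30
  ADD R4, R3  → R4 = 36 + 30 = 66
Final: R4 = 66

66


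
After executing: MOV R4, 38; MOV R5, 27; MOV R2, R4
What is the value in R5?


Register state trace:
  MOV R4, 38  → R4 = 38
  MOV R5, 27  → R5 = 27
  MOV R2, R4  → R2 = 38
Final: R5 = 27

27


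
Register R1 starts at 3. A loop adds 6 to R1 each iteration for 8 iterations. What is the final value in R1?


Starting value: R1 = 3
  Iter 1: R1 = 3 + 6 = 9
  Iter 2: R1 = 9 + 6 = 15
  Iter 3: R1 = 15 + 6 = 21
  Iter 4: R1 = 21 + 6 = 27
  Iter 5: R1 = 27 + 6 = 33
  Iter 6: R1 = 33 + 6 = 39
  Iter 7: R1 = 39 + 6 = 45
  Iter 8: R1 = 45 + 6 = 51
Final: R1 = 51

51


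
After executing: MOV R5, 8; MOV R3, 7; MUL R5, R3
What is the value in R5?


Register state trace:
  MOV R5, 8  → R5 = 8
  MOV R3, 7  → R3 = 7
  MUL R5, R3  → R5 = 8 * 7 = 56
Final: R5 = 56

56


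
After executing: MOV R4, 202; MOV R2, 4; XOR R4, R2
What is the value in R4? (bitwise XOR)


Register state trace:
  MOV R4, 202  → R4 = 202 (0b11001010)
  MOV R2, 4  → R2 = 4 (0b00000100)
  XOR R4, R2  → R4 = 202 XOR 4 = 206 (0b11001110)
Final: R4 = 206

206


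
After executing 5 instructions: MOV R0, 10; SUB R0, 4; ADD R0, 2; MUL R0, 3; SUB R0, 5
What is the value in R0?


Register state trace:
  MOV R0, 10  → R0 = 10
  SUB R0, 4  → R0 = 10 - 4 = 6
  ADD R0, 2  → R0 = 6 + 2 = 8
  MUL R0, 3  → R0 = 8 * 3 = 24
  SUB R0, 5  → R0 = 24 - 5 = 19
Final: R0 = 19

19


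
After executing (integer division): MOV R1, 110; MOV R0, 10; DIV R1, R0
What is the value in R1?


Register state trace:
  MOV R1, 110  → R1 = 110
  MOV R0, 10  → R0 = 10
  DIV R1, R0  → R1 = 110 // 10 = 11
Final: R1 = 11

11


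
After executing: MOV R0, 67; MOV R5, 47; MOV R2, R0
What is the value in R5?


Register state trace:
  MOV R0, 67  → R0 = 67
  MOV R5, 47  → R5 = 47
  MOV R2, R0  → R2 = 67
Final: R5 = 47

47


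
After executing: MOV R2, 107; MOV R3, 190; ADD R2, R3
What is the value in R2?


Register state trace:
  MOV R2, 107  → R2 = 107
  MOV R3, 190  → R3 = 190
  ADD R2, R3  → R2 = 107 + 190 = 297
Final: R2 = 297

297


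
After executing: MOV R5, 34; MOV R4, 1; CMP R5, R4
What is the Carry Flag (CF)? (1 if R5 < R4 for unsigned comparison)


Register state trace:
  MOV R5, 34  → R5 = 34
  MOV R4, 1  → R4 = 1
  CMP R5, R4  → unsigned 34 - 1: no borrow
  34 >= 1, so CF = 0
CF = 0

0


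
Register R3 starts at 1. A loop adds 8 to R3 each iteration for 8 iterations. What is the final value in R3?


Starting value: R3 = 1
  Iter 1: R3 = 1 + 8 = 9
  Iter 2: R3 = 9 + 8 = 17
  Iter 3: R3 = 17 + 8 = 25
  Iter 4: R3 = 25 + 8 = 33
  Iter 5: R3 = 33 + 8 = 41
  Iter 6: R3 = 41 + 8 = 49
  Iter 7: R3 = 49 + 8 = 57
  Iter 8: R3 = 57 + 8 = 65
Final: R3 = 65

65


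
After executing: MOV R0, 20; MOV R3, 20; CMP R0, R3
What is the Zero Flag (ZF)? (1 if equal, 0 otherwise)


Register state trace:
  MOV R0, 20  → R0 = 20
  MOV R3, 20  → R3 = 20
  CMP R0, R3  → computes 20 - 20 = 0
  Result is zero, so values are equal
ZF = 1

1


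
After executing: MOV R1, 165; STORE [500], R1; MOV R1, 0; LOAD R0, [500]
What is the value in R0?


Register and memory trace:
  MOV R1, 165  → R1 = 165
  STORE [500], R1  → mem[500] = 165
  MOV R1, 0  → R1 = 0
  LOAD R0, [500]  → R0 = mem[500] = 165
Final: R0 = 165

165


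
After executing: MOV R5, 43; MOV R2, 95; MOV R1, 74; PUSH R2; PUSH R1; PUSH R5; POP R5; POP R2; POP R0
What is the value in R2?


Stack trace (top is rightmost):
  MOV R5, 43  → R5 = 43
  MOV R2, 95  → R2 = 95
  MOV R1, 74  → R1 = 74
  PUSH R2  → stack: [95]
  PUSH R1  → stack: [95, 74]
  PUSH R5  → stack: [95, 74, 43]
  POP R5  → R5 = 43, stack: [95, 74]
  POP R2  → R2 = 74, stack: [95]
  POP R0  → R0 = 95, stack: []
Final: R2 = 74

74


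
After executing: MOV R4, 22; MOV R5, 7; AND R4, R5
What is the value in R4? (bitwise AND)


Register state trace:
  MOV R4, 22  → R4 = 22 (0b00010110)
  MOV R5, 7  → R5 = 7 (0b00000111)
  AND R4, R5  → R4 = 22 AND 7 = 6 (0b00000110)
Final: R4 = 6

6


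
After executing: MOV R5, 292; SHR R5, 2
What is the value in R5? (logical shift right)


Register state trace:
  MOV R5, 292  → R5 = 292
  SHR R5, 2  → R5 = 292 >> 2 = 292 // 2^2 = 73
Final: R5 = 73

73


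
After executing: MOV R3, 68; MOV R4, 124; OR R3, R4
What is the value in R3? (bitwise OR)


Register state trace:
  MOV R3, 68  → R3 = 68 (0b01000100)
  MOV R4, 124  → R4 = 124 (0b01111100)
  OR R3, R4   → R3 = 68 OR 124 = 124 (0b01111100)
Final: R3 = 124

124


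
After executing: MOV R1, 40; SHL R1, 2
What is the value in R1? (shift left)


Register state trace:
  MOV R1, 40  → R1 = 40
  SHL R1, 2  → R1 = 40 << 2 = 40 * 2^2 = 160
Final: R1 = 160

160


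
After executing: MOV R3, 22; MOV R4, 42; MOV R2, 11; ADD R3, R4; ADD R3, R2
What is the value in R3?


Register state trace:
  MOV R3, 22  → R3 = 22
  MOV R4, 42  → R4 = 42
  MOV R2, 11  → R2 = 11
  ADD R3, R4  → R3 = 22 + 42 = 64
  ADD R3, R2  → R3 = 64 + 11 = 75
Final: R3 = 75

75


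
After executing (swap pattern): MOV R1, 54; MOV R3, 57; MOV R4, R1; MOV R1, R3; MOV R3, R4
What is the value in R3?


Register state trace (swap pattern):
  MOV R1, 54  → R1 = 54
  MOV R3, 57  → R3 = 57
  MOV R4, R1  → R4 = 54  (save R1)
  MOV R1, R3  → R1 = 57  (R1 gets R3's value)
  MOV R3, R4  → R3 = 54  (R3 gets saved value)
Final: R3 = 54

54


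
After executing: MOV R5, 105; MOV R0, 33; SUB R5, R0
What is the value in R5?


Register state trace:
  MOV R5, 105  → R5 = 105
  MOV R0, 33  → R0 = 33
  SUB R5, R0  → R5 = 105 - 33 = 72
Final: R5 = 72

72


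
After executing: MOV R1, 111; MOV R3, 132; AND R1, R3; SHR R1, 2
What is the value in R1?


Register state trace:
  MOV R1, 111  → R1 = 111 (0b01101111)
  MOV R3, 132  → R3 = 132 (0b10000100)
  AND R1, R3  → R1 = 111 AND 132 = 4 (0b00000100)
  SHR R1, 2  → R1 = 4 >> 2 = 1
Final: R1 = 1

1


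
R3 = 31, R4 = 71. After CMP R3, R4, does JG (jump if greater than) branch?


Trace:
  R3 = 31, R4 = 71
  CMP R3, R4  → compares 31 vs 71
  JG checks: is 31 greater than 71?
  31 < 71, so condition is false
Branch taken: No

No


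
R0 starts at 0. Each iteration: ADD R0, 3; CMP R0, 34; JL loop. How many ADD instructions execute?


Loop trace (R0 starts at 0, target 34, step 3):
  ADD #1: R0 = 0 + 3 = 3  → 3 < 34, loop
  ADD #2: R0 = 3 + 3 = 6  → 6 < 34, loop
  ADD #3: R0 = 6 + 3 = 9  → 9 < 34, loop
  ADD #4: R0 = 9 + 3 = 12  → 12 < 34, loop
  ADD #5: R0 = 12 + 3 = 15  → 15 < 34, loop
  ADD #6: R0 = 15 + 3 = 18  → 18 < 34, loop
  ADD #7: R0 = 18 + 3 = 21  → 21 < 34, loop
  ADD #8: R0 = 21 + 3 = 24  → 24 < 34, loop
  ADD #9: R0 = 24 + 3 = 27  → 27 < 34, loop
  ADD #10: R0 = 27 + 3 = 30  → 30 < 34, loop
  ADD #11: R0 = 30 + 3 = 33  → 33 < 34, loop
  ADD #12: R0 = 33 + 3 = 36  → 36 >= 34, exit
Total ADD instructions: 12

12


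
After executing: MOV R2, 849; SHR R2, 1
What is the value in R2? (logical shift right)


Register state trace:
  MOV R2, 849  → R2 = 849
  SHR R2, 1  → R2 = 849 >> 1 = 849 // 2^1 = 424
Final: R2 = 424

424


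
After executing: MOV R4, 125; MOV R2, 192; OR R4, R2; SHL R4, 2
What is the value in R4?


Register state trace:
  MOV R4, 125  → R4 = 125 (0b01111101)
  MOV R2, 192  → R2 = 192 (0b11000000)
  OR R4, R2  → R4 = 125 OR 192 = 253 (0b11111101)
  SHL R4, 2  → R4 = 253 << 2 = 1012
Final: R4 = 1012

1012


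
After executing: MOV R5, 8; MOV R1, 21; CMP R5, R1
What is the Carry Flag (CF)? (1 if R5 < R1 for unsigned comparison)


Register state trace:
  MOV R5, 8  → R5 = 8
  MOV R1, 21  → R1 = 21
  CMP R5, R1  → unsigned 8 - 21: borrow occurs
  8 < 21, so CF = 1
CF = 1

1


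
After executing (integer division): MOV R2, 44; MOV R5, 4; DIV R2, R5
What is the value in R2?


Register state trace:
  MOV R2, 44  → R2 = 44
  MOV R5, 4  → R5 = 4
  DIV R2, R5  → R2 = 44 // 4 = 11
Final: R2 = 11

11


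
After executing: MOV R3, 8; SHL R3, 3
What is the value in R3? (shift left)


Register state trace:
  MOV R3, 8  → R3 = 8
  SHL R3, 3  → R3 = 8 << 3 = 8 * 2^3 = 64
Final: R3 = 64

64


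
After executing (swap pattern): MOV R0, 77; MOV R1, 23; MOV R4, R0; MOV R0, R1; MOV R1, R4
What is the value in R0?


Register state trace (swap pattern):
  MOV R0, 77  → R0 = 77
  MOV R1, 23  → R1 = 23
  MOV R4, R0  → R4 = 77  (save R0)
  MOV R0, R1  → R0 = 23  (R0 gets R1's value)
  MOV R1, R4  → R1 = 77  (R1 gets saved value)
Final: R0 = 23

23


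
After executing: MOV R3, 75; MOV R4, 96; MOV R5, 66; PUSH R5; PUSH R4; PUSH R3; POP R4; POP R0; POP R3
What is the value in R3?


Stack trace (top is rightmost):
  MOV R3, 75  → R3 = 75
  MOV R4, 96  → R4 = 96
  MOV R5, 66  → R5 = 66
  PUSH R5  → stack: [66]
  PUSH R4  → stack: [66, 96]
  PUSH R3  → stack: [66, 96, 75]
  POP R4  → R4 = 75, stack: [66, 96]
  POP R0  → R0 = 96, stack: [66]
  POP R3  → R3 = 66, stack: []
Final: R3 = 66

66


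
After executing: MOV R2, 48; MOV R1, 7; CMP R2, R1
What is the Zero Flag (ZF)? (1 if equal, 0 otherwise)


Register state trace:
  MOV R2, 48  → R2 = 48
  MOV R1, 7  → R1 = 7
  CMP R2, R1  → computes 48 - 7 = 41
  Result is nonzero, so values are not equal
ZF = 0

0


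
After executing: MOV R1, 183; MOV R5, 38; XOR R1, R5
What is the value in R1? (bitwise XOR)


Register state trace:
  MOV R1, 183  → R1 = 183 (0b10110111)
  MOV R5, 38  → R5 = 38 (0b00100110)
  XOR R1, R5  → R1 = 183 XOR 38 = 145 (0b10010001)
Final: R1 = 145

145


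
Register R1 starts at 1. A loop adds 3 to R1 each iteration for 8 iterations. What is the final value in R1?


Starting value: R1 = 1
  Iter 1: R1 = 1 + 3 = 4
  Iter 2: R1 = 4 + 3 = 7
  Iter 3: R1 = 7 + 3 = 10
  Iter 4: R1 = 10 + 3 = 13
  Iter 5: R1 = 13 + 3 = 16
  Iter 6: R1 = 16 + 3 = 19
  Iter 7: R1 = 19 + 3 = 22
  Iter 8: R1 = 22 + 3 = 25
Final: R1 = 25

25


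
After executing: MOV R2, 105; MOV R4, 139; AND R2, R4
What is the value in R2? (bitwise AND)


Register state trace:
  MOV R2, 105  → R2 = 105 (0b01101001)
  MOV R4, 139  → R4 = 139 (0b10001011)
  AND R2, R4  → R2 = 105 AND 139 = 9 (0b00001001)
Final: R2 = 9

9


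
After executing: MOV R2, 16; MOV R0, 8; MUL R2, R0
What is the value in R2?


Register state trace:
  MOV R2, 16  → R2 = 16
  MOV R0, 8  → R0 = 8
  MUL R2, R0  → R2 = 16 * 8 = 128
Final: R2 = 128

128


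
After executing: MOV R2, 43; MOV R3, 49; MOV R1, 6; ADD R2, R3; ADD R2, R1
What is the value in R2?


Register state trace:
  MOV R2, 43  → R2 = 43
  MOV R3, 49  → R3 = 49
  MOV R1, 6  → R1 = 6
  ADD R2, R3  → R2 = 43 + 49 = 92
  ADD R2, R1  → R2 = 92 + 6 = 98
Final: R2 = 98

98


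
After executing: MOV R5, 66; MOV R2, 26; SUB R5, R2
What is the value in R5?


Register state trace:
  MOV R5, 66  → R5 = 66
  MOV R2, 26  → R2 = 26
  SUB R5, R2  → R5 = 66 - 26 = 40
Final: R5 = 40

40


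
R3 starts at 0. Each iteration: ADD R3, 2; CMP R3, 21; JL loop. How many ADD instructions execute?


Loop trace (R3 starts at 0, target 21, step 2):
  ADD #1: R3 = 0 + 2 = 2  → 2 < 21, loop
  ADD #2: R3 = 2 + 2 = 4  → 4 < 21, loop
  ADD #3: R3 = 4 + 2 = 6  → 6 < 21, loop
  ADD #4: R3 = 6 + 2 = 8  → 8 < 21, loop
  ADD #5: R3 = 8 + 2 = 10  → 10 < 21, loop
  ADD #6: R3 = 10 + 2 = 12  → 12 < 21, loop
  ADD #7: R3 = 12 + 2 = 14  → 14 < 21, loop
  ADD #8: R3 = 14 + 2 = 16  → 16 < 21, loop
  ADD #9: R3 = 16 + 2 = 18  → 18 < 21, loop
  ADD #10: R3 = 18 + 2 = 20  → 20 < 21, loop
  ADD #11: R3 = 20 + 2 = 22  → 22 >= 21, exit
Total ADD instructions: 11

11


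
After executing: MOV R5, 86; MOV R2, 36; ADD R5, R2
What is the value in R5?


Register state trace:
  MOV R5, 86  → R5 = 86
  MOV R2, 36  → R2 = 36
  ADD R5, R2  → R5 = 86 + 36 = 122
Final: R5 = 122

122


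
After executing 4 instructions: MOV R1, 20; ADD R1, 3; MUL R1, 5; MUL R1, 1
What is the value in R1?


Register state trace:
  MOV R1, 20  → R1 = 20
  ADD R1, 3  → R1 = 20 + 3 = 23
  MUL R1, 5  → R1 = 23 * 5 = 115
  MUL R1, 1  → R1 = 115 * 1 = 115
Final: R1 = 115

115


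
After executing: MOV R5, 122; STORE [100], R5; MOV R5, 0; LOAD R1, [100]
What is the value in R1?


Register and memory trace:
  MOV R5, 122  → R5 = 122
  STORE [100], R5  → mem[100] = 122
  MOV R5, 0  → R5 = 0
  LOAD R1, [100]  → R1 = mem[100] = 122
Final: R1 = 122

122


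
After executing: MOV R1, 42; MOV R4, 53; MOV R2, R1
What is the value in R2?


Register state trace:
  MOV R1, 42  → R1 = 42
  MOV R4, 53  → R4 = 53
  MOV R2, R1  → R2 = 42
Final: R2 = 42

42


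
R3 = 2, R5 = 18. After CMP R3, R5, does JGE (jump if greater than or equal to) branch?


Trace:
  R3 = 2, R5 = 18
  CMP R3, R5  → compares 2 vs 18
  JGE checks: is 2 greater than or equal to 18?
  2 < 18, so condition is false
Branch taken: No

No


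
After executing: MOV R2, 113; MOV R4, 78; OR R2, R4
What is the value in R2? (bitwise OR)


Register state trace:
  MOV R2, 113  → R2 = 113 (0b01110001)
  MOV R4, 78  → R4 = 78 (0b01001110)
  OR R2, R4   → R2 = 113 OR 78 = 127 (0b01111111)
Final: R2 = 127

127


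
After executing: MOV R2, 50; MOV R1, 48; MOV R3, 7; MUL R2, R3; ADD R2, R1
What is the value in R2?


Register state trace:
  MOV R2, 50  → R2 = 50
  MOV R1, 48  → R1 = 48
  MOV R3, 7  → R3 = 7
  MUL R2, R3  → R2 = 50 * 7 = 350
  ADD R2, R1  → R2 = 350 + 48 = 398
Final: R2 = 398

398


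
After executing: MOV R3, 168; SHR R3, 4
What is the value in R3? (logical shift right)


Register state trace:
  MOV R3, 168  → R3 = 168
  SHR R3, 4  → R3 = 168 >> 4 = 168 // 2^4 = 10
Final: R3 = 10

10


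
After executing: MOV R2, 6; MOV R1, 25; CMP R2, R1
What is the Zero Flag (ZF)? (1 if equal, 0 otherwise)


Register state trace:
  MOV R2, 6  → R2 = 6
  MOV R1, 25  → R1 = 25
  CMP R2, R1  → computes 6 - 25 = -19
  Result is nonzero, so values are not equal
ZF = 0

0


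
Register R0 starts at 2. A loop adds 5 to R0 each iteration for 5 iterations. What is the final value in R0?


Starting value: R0 = 2
  Iter 1: R0 = 2 + 5 = 7
  Iter 2: R0 = 7 + 5 = 12
  Iter 3: R0 = 12 + 5 = 17
  Iter 4: R0 = 17 + 5 = 22
  Iter 5: R0 = 22 + 5 = 27
Final: R0 = 27

27


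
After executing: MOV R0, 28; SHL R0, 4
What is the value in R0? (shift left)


Register state trace:
  MOV R0, 28  → R0 = 28
  SHL R0, 4  → R0 = 28 << 4 = 28 * 2^4 = 448
Final: R0 = 448

448


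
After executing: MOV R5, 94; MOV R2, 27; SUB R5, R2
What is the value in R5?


Register state trace:
  MOV R5, 94  → R5 = 94
  MOV R2, 27  → R2 = 27
  SUB R5, R2  → R5 = 94 - 27 = 67
Final: R5 = 67

67


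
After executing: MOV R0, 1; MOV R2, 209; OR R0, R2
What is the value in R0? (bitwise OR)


Register state trace:
  MOV R0, 1  → R0 = 1 (0b00000001)
  MOV R2, 209  → R2 = 209 (0b11010001)
  OR R0, R2   → R0 = 1 OR 209 = 209 (0b11010001)
Final: R0 = 209

209


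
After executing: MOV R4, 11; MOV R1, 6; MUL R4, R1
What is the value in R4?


Register state trace:
  MOV R4, 11  → R4 = 11
  MOV R1, 6  → R1 = 6
  MUL R4, R1  → R4 = 11 * 6 = 66
Final: R4 = 66

66


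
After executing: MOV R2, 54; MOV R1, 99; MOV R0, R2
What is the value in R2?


Register state trace:
  MOV R2, 54  → R2 = 54
  MOV R1, 99  → R1 = 99
  MOV R0, R2  → R0 = 54
Final: R2 = 54

54


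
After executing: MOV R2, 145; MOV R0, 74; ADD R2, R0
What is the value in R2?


Register state trace:
  MOV R2, 145  → R2 = 145
  MOV R0, 74  → R0 = 74
  ADD R2, R0  → R2 = 145 + 74 = 219
Final: R2 = 219

219


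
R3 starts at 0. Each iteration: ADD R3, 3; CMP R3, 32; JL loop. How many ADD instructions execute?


Loop trace (R3 starts at 0, target 32, step 3):
  ADD #1: R3 = 0 + 3 = 3  → 3 < 32, loop
  ADD #2: R3 = 3 + 3 = 6  → 6 < 32, loop
  ADD #3: R3 = 6 + 3 = 9  → 9 < 32, loop
  ADD #4: R3 = 9 + 3 = 12  → 12 < 32, loop
  ADD #5: R3 = 12 + 3 = 15  → 15 < 32, loop
  ADD #6: R3 = 15 + 3 = 18  → 18 < 32, loop
  ADD #7: R3 = 18 + 3 = 21  → 21 < 32, loop
  ADD #8: R3 = 21 + 3 = 24  → 24 < 32, loop
  ADD #9: R3 = 24 + 3 = 27  → 27 < 32, loop
  ADD #10: R3 = 27 + 3 = 30  → 30 < 32, loop
  ADD #11: R3 = 30 + 3 = 33  → 33 >= 32, exit
Total ADD instructions: 11

11


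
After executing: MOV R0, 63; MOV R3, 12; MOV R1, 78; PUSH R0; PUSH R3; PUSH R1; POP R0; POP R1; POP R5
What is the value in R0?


Stack trace (top is rightmost):
  MOV R0, 63  → R0 = 63
  MOV R3, 12  → R3 = 12
  MOV R1, 78  → R1 = 78
  PUSH R0  → stack: [63]
  PUSH R3  → stack: [63, 12]
  PUSH R1  → stack: [63, 12, 78]
  POP R0  → R0 = 78, stack: [63, 12]
  POP R1  → R1 = 12, stack: [63]
  POP R5  → R5 = 63, stack: []
Final: R0 = 78

78


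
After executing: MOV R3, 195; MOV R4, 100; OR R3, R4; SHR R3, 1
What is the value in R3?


Register state trace:
  MOV R3, 195  → R3 = 195 (0b11000011)
  MOV R4, 100  → R4 = 100 (0b01100100)
  OR R3, R4  → R3 = 195 OR 100 = 231 (0b11100111)
  SHR R3, 1  → R3 = 231 >> 1 = 115
Final: R3 = 115

115


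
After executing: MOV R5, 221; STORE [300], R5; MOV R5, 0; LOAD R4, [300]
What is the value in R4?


Register and memory trace:
  MOV R5, 221  → R5 = 221
  STORE [300], R5  → mem[300] = 221
  MOV R5, 0  → R5 = 0
  LOAD R4, [300]  → R4 = mem[300] = 221
Final: R4 = 221

221


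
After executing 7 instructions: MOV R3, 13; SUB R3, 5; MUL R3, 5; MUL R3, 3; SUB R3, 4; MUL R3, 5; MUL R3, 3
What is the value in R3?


Register state trace:
  MOV R3, 13  → R3 = 13
  SUB R3, 5  → R3 = 13 - 5 = 8
  MUL R3, 5  → R3 = 8 * 5 = 40
  MUL R3, 3  → R3 = 40 * 3 = 120
  SUB R3, 4  → R3 = 120 - 4 = 116
  MUL R3, 5  → R3 = 116 * 5 = 580
  MUL R3, 3  → R3 = 580 * 3 = 1740
Final: R3 = 1740

1740


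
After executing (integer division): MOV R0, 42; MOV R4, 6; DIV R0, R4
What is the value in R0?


Register state trace:
  MOV R0, 42  → R0 = 42
  MOV R4, 6  → R4 = 6
  DIV R0, R4  → R0 = 42 // 6 = 7
Final: R0 = 7

7


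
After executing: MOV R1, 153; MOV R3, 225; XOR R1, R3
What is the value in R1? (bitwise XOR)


Register state trace:
  MOV R1, 153  → R1 = 153 (0b10011001)
  MOV R3, 225  → R3 = 225 (0b11100001)
  XOR R1, R3  → R1 = 153 XOR 225 = 120 (0b01111000)
Final: R1 = 120

120


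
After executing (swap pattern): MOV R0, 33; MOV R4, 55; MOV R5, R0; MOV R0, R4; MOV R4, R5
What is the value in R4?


Register state trace (swap pattern):
  MOV R0, 33  → R0 = 33
  MOV R4, 55  → R4 = 55
  MOV R5, R0  → R5 = 33  (save R0)
  MOV R0, R4  → R0 = 55  (R0 gets R4's value)
  MOV R4, R5  → R4 = 33  (R4 gets saved value)
Final: R4 = 33

33


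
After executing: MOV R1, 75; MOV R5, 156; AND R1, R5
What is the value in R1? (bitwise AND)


Register state trace:
  MOV R1, 75  → R1 = 75 (0b01001011)
  MOV R5, 156  → R5 = 156 (0b10011100)
  AND R1, R5  → R1 = 75 AND 156 = 8 (0b00001000)
Final: R1 = 8

8


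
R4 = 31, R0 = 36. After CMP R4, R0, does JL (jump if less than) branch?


Trace:
  R4 = 31, R0 = 36
  CMP R4, R0  → compares 31 vs 36
  JL checks: is 31 less than 36?
  31 < 36, so condition is true
Branch taken: Yes

Yes


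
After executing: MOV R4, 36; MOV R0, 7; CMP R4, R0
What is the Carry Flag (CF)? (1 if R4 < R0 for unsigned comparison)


Register state trace:
  MOV R4, 36  → R4 = 36
  MOV R0, 7  → R0 = 7
  CMP R4, R0  → unsigned 36 - 7: no borrow
  36 >= 7, so CF = 0
CF = 0

0


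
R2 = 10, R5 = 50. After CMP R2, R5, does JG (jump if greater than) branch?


Trace:
  R2 = 10, R5 = 50
  CMP R2, R5  → compares 10 vs 50
  JG checks: is 10 greater than 50?
  10 < 50, so condition is false
Branch taken: No

No


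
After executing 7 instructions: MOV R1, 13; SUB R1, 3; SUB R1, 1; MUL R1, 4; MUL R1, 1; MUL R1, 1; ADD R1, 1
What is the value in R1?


Register state trace:
  MOV R1, 13  → R1 = 13
  SUB R1, 3  → R1 = 13 - 3 = 10
  SUB R1, 1  → R1 = 10 - 1 = 9
  MUL R1, 4  → R1 = 9 * 4 = 36
  MUL R1, 1  → R1 = 36 * 1 = 36
  MUL R1, 1  → R1 = 36 * 1 = 36
  ADD R1, 1  → R1 = 36 + 1 = 37
Final: R1 = 37

37


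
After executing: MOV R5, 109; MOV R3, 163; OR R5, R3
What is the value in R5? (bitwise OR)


Register state trace:
  MOV R5, 109  → R5 = 109 (0b01101101)
  MOV R3, 163  → R3 = 163 (0b10100011)
  OR R5, R3   → R5 = 109 OR 163 = 239 (0b11101111)
Final: R5 = 239

239


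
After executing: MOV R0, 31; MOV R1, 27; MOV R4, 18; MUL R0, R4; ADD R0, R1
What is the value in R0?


Register state trace:
  MOV R0, 31  → R0 = 31
  MOV R1, 27  → R1 = 27
  MOV R4, 18  → R4 = 18
  MUL R0, R4  → R0 = 31 * 18 = 558
  ADD R0, R1  → R0 = 558 + 27 = 585
Final: R0 = 585

585


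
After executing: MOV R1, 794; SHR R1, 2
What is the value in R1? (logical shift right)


Register state trace:
  MOV R1, 794  → R1 = 794
  SHR R1, 2  → R1 = 794 >> 2 = 794 // 2^2 = 198
Final: R1 = 198

198


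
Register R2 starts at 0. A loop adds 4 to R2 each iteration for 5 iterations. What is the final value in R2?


Starting value: R2 = 0
  Iter 1: R2 = 0 + 4 = 4
  Iter 2: R2 = 4 + 4 = 8
  Iter 3: R2 = 8 + 4 = 12
  Iter 4: R2 = 12 + 4 = 16
  Iter 5: R2 = 16 + 4 = 20
Final: R2 = 20

20


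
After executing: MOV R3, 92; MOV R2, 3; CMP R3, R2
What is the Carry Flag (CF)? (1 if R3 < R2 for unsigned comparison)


Register state trace:
  MOV R3, 92  → R3 = 92
  MOV R2, 3  → R2 = 3
  CMP R3, R2  → unsigned 92 - 3: no borrow
  92 >= 3, so CF = 0
CF = 0

0


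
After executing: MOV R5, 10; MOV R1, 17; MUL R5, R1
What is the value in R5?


Register state trace:
  MOV R5, 10  → R5 = 10
  MOV R1, 17  → R1 = 17
  MUL R5, R1  → R5 = 10 * 17 = 170
Final: R5 = 170

170


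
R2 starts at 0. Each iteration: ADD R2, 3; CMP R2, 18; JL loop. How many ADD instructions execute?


Loop trace (R2 starts at 0, target 18, step 3):
  ADD #1: R2 = 0 + 3 = 3  → 3 < 18, loop
  ADD #2: R2 = 3 + 3 = 6  → 6 < 18, loop
  ADD #3: R2 = 6 + 3 = 9  → 9 < 18, loop
  ADD #4: R2 = 9 + 3 = 12  → 12 < 18, loop
  ADD #5: R2 = 12 + 3 = 15  → 15 < 18, loop
  ADD #6: R2 = 15 + 3 = 18  → 18 >= 18, exit
Total ADD instructions: 6

6


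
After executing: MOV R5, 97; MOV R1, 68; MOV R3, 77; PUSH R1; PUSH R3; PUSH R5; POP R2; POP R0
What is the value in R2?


Stack trace (top is rightmost):
  MOV R5, 97  → R5 = 97
  MOV R1, 68  → R1 = 68
  MOV R3, 77  → R3 = 77
  PUSH R1  → stack: [68]
  PUSH R3  → stack: [68, 77]
  PUSH R5  → stack: [68, 77, 97]
  POP R2  → R2 = 97, stack: [68, 77]
  POP R0  → R0 = 77, stack: [68]
Final: R2 = 97

97


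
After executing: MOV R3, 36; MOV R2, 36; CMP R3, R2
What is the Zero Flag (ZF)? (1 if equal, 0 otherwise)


Register state trace:
  MOV R3, 36  → R3 = 36
  MOV R2, 36  → R2 = 36
  CMP R3, R2  → computes 36 - 36 = 0
  Result is zero, so values are equal
ZF = 1

1


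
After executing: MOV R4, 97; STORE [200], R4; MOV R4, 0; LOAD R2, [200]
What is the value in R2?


Register and memory trace:
  MOV R4, 97  → R4 = 97
  STORE [200], R4  → mem[200] = 97
  MOV R4, 0  → R4 = 0
  LOAD R2, [200]  → R2 = mem[200] = 97
Final: R2 = 97

97


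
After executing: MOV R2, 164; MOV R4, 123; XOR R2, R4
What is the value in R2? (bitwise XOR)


Register state trace:
  MOV R2, 164  → R2 = 164 (0b10100100)
  MOV R4, 123  → R4 = 123 (0b01111011)
  XOR R2, R4  → R2 = 164 XOR 123 = 223 (0b11011111)
Final: R2 = 223

223


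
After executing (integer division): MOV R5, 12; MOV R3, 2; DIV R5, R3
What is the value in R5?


Register state trace:
  MOV R5, 12  → R5 = 12
  MOV R3, 2  → R3 = 2
  DIV R5, R3  → R5 = 12 // 2 = 6
Final: R5 = 6

6


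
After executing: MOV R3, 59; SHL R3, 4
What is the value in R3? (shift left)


Register state trace:
  MOV R3, 59  → R3 = 59
  SHL R3, 4  → R3 = 59 << 4 = 59 * 2^4 = 944
Final: R3 = 944

944


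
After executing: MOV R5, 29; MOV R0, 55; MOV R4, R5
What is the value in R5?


Register state trace:
  MOV R5, 29  → R5 = 29
  MOV R0, 55  → R0 = 55
  MOV R4, R5  → R4 = 29
Final: R5 = 29

29


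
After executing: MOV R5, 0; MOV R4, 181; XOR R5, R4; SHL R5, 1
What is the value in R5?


Register state trace:
  MOV R5, 0  → R5 = 0 (0b00000000)
  MOV R4, 181  → R4 = 181 (0b10110101)
  XOR R5, R4  → R5 = 0 XOR 181 = 181 (0b10110101)
  SHL R5, 1  → R5 = 181 << 1 = 362
Final: R5 = 362

362


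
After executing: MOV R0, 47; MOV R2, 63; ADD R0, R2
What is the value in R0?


Register state trace:
  MOV R0, 47  → R0 = 47
  MOV R2, 63  → R2 = 63
  ADD R0, R2  → R0 = 47 + 63 = 110
Final: R0 = 110

110


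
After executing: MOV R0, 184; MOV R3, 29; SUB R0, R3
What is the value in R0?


Register state trace:
  MOV R0, 184  → R0 = 184
  MOV R3, 29  → R3 = 29
  SUB R0, R3  → R0 = 184 - 29 = 155
Final: R0 = 155

155


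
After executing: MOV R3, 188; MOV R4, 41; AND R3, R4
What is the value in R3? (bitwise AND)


Register state trace:
  MOV R3, 188  → R3 = 188 (0b10111100)
  MOV R4, 41  → R4 = 41 (0b00101001)
  AND R3, R4  → R3 = 188 AND 41 = 40 (0b00101000)
Final: R3 = 40

40


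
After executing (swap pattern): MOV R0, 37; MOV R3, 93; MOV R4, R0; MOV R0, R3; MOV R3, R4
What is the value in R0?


Register state trace (swap pattern):
  MOV R0, 37  → R0 = 37
  MOV R3, 93  → R3 = 93
  MOV R4, R0  → R4 = 37  (save R0)
  MOV R0, R3  → R0 = 93  (R0 gets R3's value)
  MOV R3, R4  → R3 = 37  (R3 gets saved value)
Final: R0 = 93

93


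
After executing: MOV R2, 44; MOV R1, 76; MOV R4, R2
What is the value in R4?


Register state trace:
  MOV R2, 44  → R2 = 44
  MOV R1, 76  → R1 = 76
  MOV R4, R2  → R4 = 44
Final: R4 = 44

44


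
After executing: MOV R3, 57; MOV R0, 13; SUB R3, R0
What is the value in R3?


Register state trace:
  MOV R3, 57  → R3 = 57
  MOV R0, 13  → R0 = 13
  SUB R3, R0  → R3 = 57 - 13 = 44
Final: R3 = 44

44


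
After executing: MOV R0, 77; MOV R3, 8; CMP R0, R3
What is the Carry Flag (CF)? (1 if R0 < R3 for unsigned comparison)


Register state trace:
  MOV R0, 77  → R0 = 77
  MOV R3, 8  → R3 = 8
  CMP R0, R3  → unsigned 77 - 8: no borrow
  77 >= 8, so CF = 0
CF = 0

0


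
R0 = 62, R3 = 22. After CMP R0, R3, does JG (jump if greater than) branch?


Trace:
  R0 = 62, R3 = 22
  CMP R0, R3  → compares 62 vs 22
  JG checks: is 62 greater than 22?
  62 > 22, so condition is true
Branch taken: Yes

Yes


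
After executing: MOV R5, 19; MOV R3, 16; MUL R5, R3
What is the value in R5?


Register state trace:
  MOV R5, 19  → R5 = 19
  MOV R3, 16  → R3 = 16
  MUL R5, R3  → R5 = 19 * 16 = 304
Final: R5 = 304

304


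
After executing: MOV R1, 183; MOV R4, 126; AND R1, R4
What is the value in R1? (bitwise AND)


Register state trace:
  MOV R1, 183  → R1 = 183 (0b10110111)
  MOV R4, 126  → R4 = 126 (0b01111110)
  AND R1, R4  → R1 = 183 AND 126 = 54 (0b00110110)
Final: R1 = 54

54


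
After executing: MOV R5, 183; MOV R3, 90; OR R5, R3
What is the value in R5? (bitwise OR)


Register state trace:
  MOV R5, 183  → R5 = 183 (0b10110111)
  MOV R3, 90  → R3 = 90 (0b01011010)
  OR R5, R3   → R5 = 183 OR 90 = 255 (0b11111111)
Final: R5 = 255

255


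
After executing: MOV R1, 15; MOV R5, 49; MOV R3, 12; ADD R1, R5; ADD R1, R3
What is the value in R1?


Register state trace:
  MOV R1, 15  → R1 = 15
  MOV R5, 49  → R5 = 49
  MOV R3, 12  → R3 = 12
  ADD R1, R5  → R1 = 15 + 49 = 64
  ADD R1, R3  → R1 = 64 + 12 = 76
Final: R1 = 76

76


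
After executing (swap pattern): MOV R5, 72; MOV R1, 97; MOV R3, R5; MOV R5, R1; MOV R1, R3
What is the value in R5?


Register state trace (swap pattern):
  MOV R5, 72  → R5 = 72
  MOV R1, 97  → R1 = 97
  MOV R3, R5  → R3 = 72  (save R5)
  MOV R5, R1  → R5 = 97  (R5 gets R1's value)
  MOV R1, R3  → R1 = 72  (R1 gets saved value)
Final: R5 = 97

97


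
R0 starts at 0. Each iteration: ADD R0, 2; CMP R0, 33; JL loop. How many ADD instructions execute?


Loop trace (R0 starts at 0, target 33, step 2):
  ADD #1: R0 = 0 + 2 = 2  → 2 < 33, loop
  ADD #2: R0 = 2 + 2 = 4  → 4 < 33, loop
  ADD #3: R0 = 4 + 2 = 6  → 6 < 33, loop
  ADD #4: R0 = 6 + 2 = 8  → 8 < 33, loop
  ADD #5: R0 = 8 + 2 = 10  → 10 < 33, loop
  ADD #6: R0 = 10 + 2 = 12  → 12 < 33, loop
  ADD #7: R0 = 12 + 2 = 14  → 14 < 33, loop
  ADD #8: R0 = 14 + 2 = 16  → 16 < 33, loop
  ADD #9: R0 = 16 + 2 = 18  → 18 < 33, loop
  ADD #10: R0 = 18 + 2 = 20  → 20 < 33, loop
  ADD #11: R0 = 20 + 2 = 22  → 22 < 33, loop
  ADD #12: R0 = 22 + 2 = 24  → 24 < 33, loop
  ADD #13: R0 = 24 + 2 = 26  → 26 < 33, loop
  ADD #14: R0 = 26 + 2 = 28  → 28 < 33, loop
  ADD #15: R0 = 28 + 2 = 30  → 30 < 33, loop
  ADD #16: R0 = 30 + 2 = 32  → 32 < 33, loop
  ADD #17: R0 = 32 + 2 = 34  → 34 >= 33, exit
Total ADD instructions: 17

17


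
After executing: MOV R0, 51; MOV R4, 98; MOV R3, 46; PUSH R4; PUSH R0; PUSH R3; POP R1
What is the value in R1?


Stack trace (top is rightmost):
  MOV R0, 51  → R0 = 51
  MOV R4, 98  → R4 = 98
  MOV R3, 46  → R3 = 46
  PUSH R4  → stack: [98]
  PUSH R0  → stack: [98, 51]
  PUSH R3  → stack: [98, 51, 46]
  POP R1  → R1 = 46, stack: [98, 51]
Final: R1 = 46

46


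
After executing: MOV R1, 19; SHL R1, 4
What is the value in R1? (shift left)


Register state trace:
  MOV R1, 19  → R1 = 19
  SHL R1, 4  → R1 = 19 << 4 = 19 * 2^4 = 304
Final: R1 = 304

304


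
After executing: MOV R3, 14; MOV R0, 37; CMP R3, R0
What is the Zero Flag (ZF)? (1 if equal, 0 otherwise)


Register state trace:
  MOV R3, 14  → R3 = 14
  MOV R0, 37  → R0 = 37
  CMP R3, R0  → computes 14 - 37 = -23
  Result is nonzero, so values are not equal
ZF = 0

0


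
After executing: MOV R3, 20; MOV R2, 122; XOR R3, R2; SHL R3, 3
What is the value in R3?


Register state trace:
  MOV R3, 20  → R3 = 20 (0b00010100)
  MOV R2, 122  → R2 = 122 (0b01111010)
  XOR R3, R2  → R3 = 20 XOR 122 = 110 (0b01101110)
  SHL R3, 3  → R3 = 110 << 3 = 880
Final: R3 = 880

880


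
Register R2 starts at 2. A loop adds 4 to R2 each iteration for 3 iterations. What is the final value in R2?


Starting value: R2 = 2
  Iter 1: R2 = 2 + 4 = 6
  Iter 2: R2 = 6 + 4 = 10
  Iter 3: R2 = 10 + 4 = 14
Final: R2 = 14

14


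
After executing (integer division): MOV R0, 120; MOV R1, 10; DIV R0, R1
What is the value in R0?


Register state trace:
  MOV R0, 120  → R0 = 120
  MOV R1, 10  → R1 = 10
  DIV R0, R1  → R0 = 120 // 10 = 12
Final: R0 = 12

12


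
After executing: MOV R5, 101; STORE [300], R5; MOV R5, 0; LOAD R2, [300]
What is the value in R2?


Register and memory trace:
  MOV R5, 101  → R5 = 101
  STORE [300], R5  → mem[300] = 101
  MOV R5, 0  → R5 = 0
  LOAD R2, [300]  → R2 = mem[300] = 101
Final: R2 = 101

101


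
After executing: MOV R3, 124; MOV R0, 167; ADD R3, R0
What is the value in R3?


Register state trace:
  MOV R3, 124  → R3 = 124
  MOV R0, 167  → R0 = 167
  ADD R3, R0  → R3 = 124 + 167 = 291
Final: R3 = 291

291


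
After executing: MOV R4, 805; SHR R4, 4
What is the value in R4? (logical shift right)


Register state trace:
  MOV R4, 805  → R4 = 805
  SHR R4, 4  → R4 = 805 >> 4 = 805 // 2^4 = 50
Final: R4 = 50

50


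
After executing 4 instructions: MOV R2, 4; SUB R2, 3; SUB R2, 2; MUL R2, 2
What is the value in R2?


Register state trace:
  MOV R2, 4  → R2 = 4
  SUB R2, 3  → R2 = 4 - 3 = 1
  SUB R2, 2  → R2 = 1 - 2 = -1
  MUL R2, 2  → R2 = -1 * 2 = -2
Final: R2 = -2

-2


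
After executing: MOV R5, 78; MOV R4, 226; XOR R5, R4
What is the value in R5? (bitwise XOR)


Register state trace:
  MOV R5, 78  → R5 = 78 (0b01001110)
  MOV R4, 226  → R4 = 226 (0b11100010)
  XOR R5, R4  → R5 = 78 XOR 226 = 172 (0b10101100)
Final: R5 = 172

172


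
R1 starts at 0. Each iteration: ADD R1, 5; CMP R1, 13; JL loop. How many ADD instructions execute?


Loop trace (R1 starts at 0, target 13, step 5):
  ADD #1: R1 = 0 + 5 = 5  → 5 < 13, loop
  ADD #2: R1 = 5 + 5 = 10  → 10 < 13, loop
  ADD #3: R1 = 10 + 5 = 15  → 15 >= 13, exit
Total ADD instructions: 3

3


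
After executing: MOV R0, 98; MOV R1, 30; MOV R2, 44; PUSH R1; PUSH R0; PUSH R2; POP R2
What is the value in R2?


Stack trace (top is rightmost):
  MOV R0, 98  → R0 = 98
  MOV R1, 30  → R1 = 30
  MOV R2, 44  → R2 = 44
  PUSH R1  → stack: [30]
  PUSH R0  → stack: [30, 98]
  PUSH R2  → stack: [30, 98, 44]
  POP R2  → R2 = 44, stack: [30, 98]
Final: R2 = 44

44


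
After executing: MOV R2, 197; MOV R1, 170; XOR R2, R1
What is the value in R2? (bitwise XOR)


Register state trace:
  MOV R2, 197  → R2 = 197 (0b11000101)
  MOV R1, 170  → R1 = 170 (0b10101010)
  XOR R2, R1  → R2 = 197 XOR 170 = 111 (0b01101111)
Final: R2 = 111

111


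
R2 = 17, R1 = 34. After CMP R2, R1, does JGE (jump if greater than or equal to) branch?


Trace:
  R2 = 17, R1 = 34
  CMP R2, R1  → compares 17 vs 34
  JGE checks: is 17 greater than or equal to 34?
  17 < 34, so condition is false
Branch taken: No

No


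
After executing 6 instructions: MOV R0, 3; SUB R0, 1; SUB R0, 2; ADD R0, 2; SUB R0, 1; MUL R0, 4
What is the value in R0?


Register state trace:
  MOV R0, 3  → R0 = 3
  SUB R0, 1  → R0 = 3 - 1 = 2
  SUB R0, 2  → R0 = 2 - 2 = 0
  ADD R0, 2  → R0 = 0 + 2 = 2
  SUB R0, 1  → R0 = 2 - 1 = 1
  MUL R0, 4  → R0 = 1 * 4 = 4
Final: R0 = 4

4


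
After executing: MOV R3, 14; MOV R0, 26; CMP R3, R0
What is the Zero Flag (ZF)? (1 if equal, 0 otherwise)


Register state trace:
  MOV R3, 14  → R3 = 14
  MOV R0, 26  → R0 = 26
  CMP R3, R0  → computes 14 - 26 = -12
  Result is nonzero, so values are not equal
ZF = 0

0


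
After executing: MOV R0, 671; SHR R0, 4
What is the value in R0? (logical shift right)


Register state trace:
  MOV R0, 671  → R0 = 671
  SHR R0, 4  → R0 = 671 >> 4 = 671 // 2^4 = 41
Final: R0 = 41

41


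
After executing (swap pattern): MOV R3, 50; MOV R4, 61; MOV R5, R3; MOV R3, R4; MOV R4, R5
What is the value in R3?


Register state trace (swap pattern):
  MOV R3, 50  → R3 = 50
  MOV R4, 61  → R4 = 61
  MOV R5, R3  → R5 = 50  (save R3)
  MOV R3, R4  → R3 = 61  (R3 gets R4's value)
  MOV R4, R5  → R4 = 50  (R4 gets saved value)
Final: R3 = 61

61


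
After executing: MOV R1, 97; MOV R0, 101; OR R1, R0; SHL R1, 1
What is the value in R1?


Register state trace:
  MOV R1, 97  → R1 = 97 (0b01100001)
  MOV R0, 101  → R0 = 101 (0b01100101)
  OR R1, R0  → R1 = 97 OR 101 = 101 (0b01100101)
  SHL R1, 1  → R1 = 101 << 1 = 202
Final: R1 = 202

202


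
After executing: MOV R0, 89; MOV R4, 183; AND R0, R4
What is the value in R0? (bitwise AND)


Register state trace:
  MOV R0, 89  → R0 = 89 (0b01011001)
  MOV R4, 183  → R4 = 183 (0b10110111)
  AND R0, R4  → R0 = 89 AND 183 = 17 (0b00010001)
Final: R0 = 17

17


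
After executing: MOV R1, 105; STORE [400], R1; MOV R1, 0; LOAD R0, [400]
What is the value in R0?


Register and memory trace:
  MOV R1, 105  → R1 = 105
  STORE [400], R1  → mem[400] = 105
  MOV R1, 0  → R1 = 0
  LOAD R0, [400]  → R0 = mem[400] = 105
Final: R0 = 105

105


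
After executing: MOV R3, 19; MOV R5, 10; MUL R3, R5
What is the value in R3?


Register state trace:
  MOV R3, 19  → R3 = 19
  MOV R5, 10  → R5 = 10
  MUL R3, R5  → R3 = 19 * 10 = 190
Final: R3 = 190

190


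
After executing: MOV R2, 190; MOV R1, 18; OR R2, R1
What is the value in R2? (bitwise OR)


Register state trace:
  MOV R2, 190  → R2 = 190 (0b10111110)
  MOV R1, 18  → R1 = 18 (0b00010010)
  OR R2, R1   → R2 = 190 OR 18 = 190 (0b10111110)
Final: R2 = 190

190


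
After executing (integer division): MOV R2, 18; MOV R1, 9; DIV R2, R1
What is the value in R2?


Register state trace:
  MOV R2, 18  → R2 = 18
  MOV R1, 9  → R1 = 9
  DIV R2, R1  → R2 = 18 // 9 = 2
Final: R2 = 2

2


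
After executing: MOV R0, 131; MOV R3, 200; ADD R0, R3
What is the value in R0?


Register state trace:
  MOV R0, 131  → R0 = 131
  MOV R3, 200  → R3 = 200
  ADD R0, R3  → R0 = 131 + 200 = 331
Final: R0 = 331

331


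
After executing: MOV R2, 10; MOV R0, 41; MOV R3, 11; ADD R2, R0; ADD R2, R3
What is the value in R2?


Register state trace:
  MOV R2, 10  → R2 = 10
  MOV R0, 41  → R0 = 41
  MOV R3, 11  → R3 = 11
  ADD R2, R0  → R2 = 10 + 41 = 51
  ADD R2, R3  → R2 = 51 + 11 = 62
Final: R2 = 62

62


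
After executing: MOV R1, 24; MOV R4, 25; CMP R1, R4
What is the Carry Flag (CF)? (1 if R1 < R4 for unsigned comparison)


Register state trace:
  MOV R1, 24  → R1 = 24
  MOV R4, 25  → R4 = 25
  CMP R1, R4  → unsigned 24 - 25: borrow occurs
  24 < 25, so CF = 1
CF = 1

1


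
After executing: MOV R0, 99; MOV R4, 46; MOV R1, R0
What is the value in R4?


Register state trace:
  MOV R0, 99  → R0 = 99
  MOV R4, 46  → R4 = 46
  MOV R1, R0  → R1 = 99
Final: R4 = 46

46


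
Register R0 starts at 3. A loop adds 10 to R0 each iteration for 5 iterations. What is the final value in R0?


Starting value: R0 = 3
  Iter 1: R0 = 3 + 10 = 13
  Iter 2: R0 = 13 + 10 = 23
  Iter 3: R0 = 23 + 10 = 33
  Iter 4: R0 = 33 + 10 = 43
  Iter 5: R0 = 43 + 10 = 53
Final: R0 = 53

53
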